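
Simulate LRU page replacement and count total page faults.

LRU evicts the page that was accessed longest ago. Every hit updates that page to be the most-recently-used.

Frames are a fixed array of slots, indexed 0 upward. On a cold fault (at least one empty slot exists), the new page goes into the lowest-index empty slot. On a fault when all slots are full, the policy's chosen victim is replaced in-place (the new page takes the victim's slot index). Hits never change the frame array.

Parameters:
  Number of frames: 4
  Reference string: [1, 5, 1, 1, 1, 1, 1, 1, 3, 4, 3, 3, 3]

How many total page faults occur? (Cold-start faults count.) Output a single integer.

Step 0: ref 1 → FAULT, frames=[1,-,-,-]
Step 1: ref 5 → FAULT, frames=[1,5,-,-]
Step 2: ref 1 → HIT, frames=[1,5,-,-]
Step 3: ref 1 → HIT, frames=[1,5,-,-]
Step 4: ref 1 → HIT, frames=[1,5,-,-]
Step 5: ref 1 → HIT, frames=[1,5,-,-]
Step 6: ref 1 → HIT, frames=[1,5,-,-]
Step 7: ref 1 → HIT, frames=[1,5,-,-]
Step 8: ref 3 → FAULT, frames=[1,5,3,-]
Step 9: ref 4 → FAULT, frames=[1,5,3,4]
Step 10: ref 3 → HIT, frames=[1,5,3,4]
Step 11: ref 3 → HIT, frames=[1,5,3,4]
Step 12: ref 3 → HIT, frames=[1,5,3,4]
Total faults: 4

Answer: 4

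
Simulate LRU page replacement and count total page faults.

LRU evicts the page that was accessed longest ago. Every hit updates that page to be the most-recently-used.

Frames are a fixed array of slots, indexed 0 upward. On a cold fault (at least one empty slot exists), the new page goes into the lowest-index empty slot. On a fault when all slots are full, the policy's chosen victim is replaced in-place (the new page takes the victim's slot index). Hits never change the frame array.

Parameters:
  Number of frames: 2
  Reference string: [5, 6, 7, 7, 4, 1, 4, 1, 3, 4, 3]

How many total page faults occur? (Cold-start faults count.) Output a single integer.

Answer: 7

Derivation:
Step 0: ref 5 → FAULT, frames=[5,-]
Step 1: ref 6 → FAULT, frames=[5,6]
Step 2: ref 7 → FAULT (evict 5), frames=[7,6]
Step 3: ref 7 → HIT, frames=[7,6]
Step 4: ref 4 → FAULT (evict 6), frames=[7,4]
Step 5: ref 1 → FAULT (evict 7), frames=[1,4]
Step 6: ref 4 → HIT, frames=[1,4]
Step 7: ref 1 → HIT, frames=[1,4]
Step 8: ref 3 → FAULT (evict 4), frames=[1,3]
Step 9: ref 4 → FAULT (evict 1), frames=[4,3]
Step 10: ref 3 → HIT, frames=[4,3]
Total faults: 7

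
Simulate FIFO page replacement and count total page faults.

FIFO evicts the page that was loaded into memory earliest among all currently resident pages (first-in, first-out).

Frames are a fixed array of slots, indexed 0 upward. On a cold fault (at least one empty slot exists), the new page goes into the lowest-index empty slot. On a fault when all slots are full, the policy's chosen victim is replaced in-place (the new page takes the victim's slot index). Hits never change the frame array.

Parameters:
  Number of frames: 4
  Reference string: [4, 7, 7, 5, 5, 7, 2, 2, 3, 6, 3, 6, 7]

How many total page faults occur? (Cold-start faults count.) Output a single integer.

Answer: 7

Derivation:
Step 0: ref 4 → FAULT, frames=[4,-,-,-]
Step 1: ref 7 → FAULT, frames=[4,7,-,-]
Step 2: ref 7 → HIT, frames=[4,7,-,-]
Step 3: ref 5 → FAULT, frames=[4,7,5,-]
Step 4: ref 5 → HIT, frames=[4,7,5,-]
Step 5: ref 7 → HIT, frames=[4,7,5,-]
Step 6: ref 2 → FAULT, frames=[4,7,5,2]
Step 7: ref 2 → HIT, frames=[4,7,5,2]
Step 8: ref 3 → FAULT (evict 4), frames=[3,7,5,2]
Step 9: ref 6 → FAULT (evict 7), frames=[3,6,5,2]
Step 10: ref 3 → HIT, frames=[3,6,5,2]
Step 11: ref 6 → HIT, frames=[3,6,5,2]
Step 12: ref 7 → FAULT (evict 5), frames=[3,6,7,2]
Total faults: 7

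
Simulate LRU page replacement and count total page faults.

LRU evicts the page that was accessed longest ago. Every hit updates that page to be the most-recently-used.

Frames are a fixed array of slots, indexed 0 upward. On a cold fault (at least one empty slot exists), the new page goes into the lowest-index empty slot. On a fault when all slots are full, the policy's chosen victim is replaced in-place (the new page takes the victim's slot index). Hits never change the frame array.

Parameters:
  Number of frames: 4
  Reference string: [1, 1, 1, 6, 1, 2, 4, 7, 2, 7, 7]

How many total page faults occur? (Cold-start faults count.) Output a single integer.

Step 0: ref 1 → FAULT, frames=[1,-,-,-]
Step 1: ref 1 → HIT, frames=[1,-,-,-]
Step 2: ref 1 → HIT, frames=[1,-,-,-]
Step 3: ref 6 → FAULT, frames=[1,6,-,-]
Step 4: ref 1 → HIT, frames=[1,6,-,-]
Step 5: ref 2 → FAULT, frames=[1,6,2,-]
Step 6: ref 4 → FAULT, frames=[1,6,2,4]
Step 7: ref 7 → FAULT (evict 6), frames=[1,7,2,4]
Step 8: ref 2 → HIT, frames=[1,7,2,4]
Step 9: ref 7 → HIT, frames=[1,7,2,4]
Step 10: ref 7 → HIT, frames=[1,7,2,4]
Total faults: 5

Answer: 5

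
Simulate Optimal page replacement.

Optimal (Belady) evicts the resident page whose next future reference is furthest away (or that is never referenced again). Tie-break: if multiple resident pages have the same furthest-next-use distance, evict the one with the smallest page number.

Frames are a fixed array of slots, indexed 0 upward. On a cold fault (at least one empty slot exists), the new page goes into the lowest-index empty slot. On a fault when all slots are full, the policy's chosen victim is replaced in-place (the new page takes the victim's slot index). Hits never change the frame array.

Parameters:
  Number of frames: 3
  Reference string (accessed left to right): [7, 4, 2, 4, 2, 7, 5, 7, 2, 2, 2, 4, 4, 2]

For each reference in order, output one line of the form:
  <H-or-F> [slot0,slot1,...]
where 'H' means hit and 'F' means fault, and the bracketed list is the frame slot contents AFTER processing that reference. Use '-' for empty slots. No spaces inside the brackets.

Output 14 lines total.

F [7,-,-]
F [7,4,-]
F [7,4,2]
H [7,4,2]
H [7,4,2]
H [7,4,2]
F [7,5,2]
H [7,5,2]
H [7,5,2]
H [7,5,2]
H [7,5,2]
F [7,4,2]
H [7,4,2]
H [7,4,2]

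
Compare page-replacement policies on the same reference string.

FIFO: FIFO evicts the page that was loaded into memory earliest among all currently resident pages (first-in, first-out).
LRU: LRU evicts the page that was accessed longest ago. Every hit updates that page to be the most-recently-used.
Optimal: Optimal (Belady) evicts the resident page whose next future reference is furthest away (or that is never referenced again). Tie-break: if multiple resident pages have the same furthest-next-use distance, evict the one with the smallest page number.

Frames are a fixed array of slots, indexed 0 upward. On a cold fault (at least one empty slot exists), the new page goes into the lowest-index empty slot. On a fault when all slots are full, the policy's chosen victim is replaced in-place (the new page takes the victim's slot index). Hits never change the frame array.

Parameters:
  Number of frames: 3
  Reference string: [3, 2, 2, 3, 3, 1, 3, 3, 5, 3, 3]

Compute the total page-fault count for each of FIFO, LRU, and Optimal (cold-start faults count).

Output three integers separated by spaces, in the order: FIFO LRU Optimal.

--- FIFO ---
  step 0: ref 3 -> FAULT, frames=[3,-,-] (faults so far: 1)
  step 1: ref 2 -> FAULT, frames=[3,2,-] (faults so far: 2)
  step 2: ref 2 -> HIT, frames=[3,2,-] (faults so far: 2)
  step 3: ref 3 -> HIT, frames=[3,2,-] (faults so far: 2)
  step 4: ref 3 -> HIT, frames=[3,2,-] (faults so far: 2)
  step 5: ref 1 -> FAULT, frames=[3,2,1] (faults so far: 3)
  step 6: ref 3 -> HIT, frames=[3,2,1] (faults so far: 3)
  step 7: ref 3 -> HIT, frames=[3,2,1] (faults so far: 3)
  step 8: ref 5 -> FAULT, evict 3, frames=[5,2,1] (faults so far: 4)
  step 9: ref 3 -> FAULT, evict 2, frames=[5,3,1] (faults so far: 5)
  step 10: ref 3 -> HIT, frames=[5,3,1] (faults so far: 5)
  FIFO total faults: 5
--- LRU ---
  step 0: ref 3 -> FAULT, frames=[3,-,-] (faults so far: 1)
  step 1: ref 2 -> FAULT, frames=[3,2,-] (faults so far: 2)
  step 2: ref 2 -> HIT, frames=[3,2,-] (faults so far: 2)
  step 3: ref 3 -> HIT, frames=[3,2,-] (faults so far: 2)
  step 4: ref 3 -> HIT, frames=[3,2,-] (faults so far: 2)
  step 5: ref 1 -> FAULT, frames=[3,2,1] (faults so far: 3)
  step 6: ref 3 -> HIT, frames=[3,2,1] (faults so far: 3)
  step 7: ref 3 -> HIT, frames=[3,2,1] (faults so far: 3)
  step 8: ref 5 -> FAULT, evict 2, frames=[3,5,1] (faults so far: 4)
  step 9: ref 3 -> HIT, frames=[3,5,1] (faults so far: 4)
  step 10: ref 3 -> HIT, frames=[3,5,1] (faults so far: 4)
  LRU total faults: 4
--- Optimal ---
  step 0: ref 3 -> FAULT, frames=[3,-,-] (faults so far: 1)
  step 1: ref 2 -> FAULT, frames=[3,2,-] (faults so far: 2)
  step 2: ref 2 -> HIT, frames=[3,2,-] (faults so far: 2)
  step 3: ref 3 -> HIT, frames=[3,2,-] (faults so far: 2)
  step 4: ref 3 -> HIT, frames=[3,2,-] (faults so far: 2)
  step 5: ref 1 -> FAULT, frames=[3,2,1] (faults so far: 3)
  step 6: ref 3 -> HIT, frames=[3,2,1] (faults so far: 3)
  step 7: ref 3 -> HIT, frames=[3,2,1] (faults so far: 3)
  step 8: ref 5 -> FAULT, evict 1, frames=[3,2,5] (faults so far: 4)
  step 9: ref 3 -> HIT, frames=[3,2,5] (faults so far: 4)
  step 10: ref 3 -> HIT, frames=[3,2,5] (faults so far: 4)
  Optimal total faults: 4

Answer: 5 4 4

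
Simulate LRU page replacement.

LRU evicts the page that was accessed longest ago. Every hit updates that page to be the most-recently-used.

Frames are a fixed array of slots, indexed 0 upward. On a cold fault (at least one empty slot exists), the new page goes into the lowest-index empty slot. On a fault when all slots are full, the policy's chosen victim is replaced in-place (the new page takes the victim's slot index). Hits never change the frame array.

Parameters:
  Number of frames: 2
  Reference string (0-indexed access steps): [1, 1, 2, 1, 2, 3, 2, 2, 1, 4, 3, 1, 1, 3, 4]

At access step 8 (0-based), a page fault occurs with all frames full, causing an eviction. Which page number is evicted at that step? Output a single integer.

Step 0: ref 1 -> FAULT, frames=[1,-]
Step 1: ref 1 -> HIT, frames=[1,-]
Step 2: ref 2 -> FAULT, frames=[1,2]
Step 3: ref 1 -> HIT, frames=[1,2]
Step 4: ref 2 -> HIT, frames=[1,2]
Step 5: ref 3 -> FAULT, evict 1, frames=[3,2]
Step 6: ref 2 -> HIT, frames=[3,2]
Step 7: ref 2 -> HIT, frames=[3,2]
Step 8: ref 1 -> FAULT, evict 3, frames=[1,2]
At step 8: evicted page 3

Answer: 3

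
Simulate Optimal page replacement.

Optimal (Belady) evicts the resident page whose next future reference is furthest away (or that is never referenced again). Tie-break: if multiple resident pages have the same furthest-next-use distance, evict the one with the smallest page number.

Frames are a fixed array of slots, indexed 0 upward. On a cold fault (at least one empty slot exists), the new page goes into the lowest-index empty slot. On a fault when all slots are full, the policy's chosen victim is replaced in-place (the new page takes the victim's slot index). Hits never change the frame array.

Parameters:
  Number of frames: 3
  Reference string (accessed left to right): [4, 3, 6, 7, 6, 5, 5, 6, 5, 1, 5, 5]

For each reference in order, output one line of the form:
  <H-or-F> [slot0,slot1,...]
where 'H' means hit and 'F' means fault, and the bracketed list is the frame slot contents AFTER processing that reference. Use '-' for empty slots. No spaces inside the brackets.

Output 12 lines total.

F [4,-,-]
F [4,3,-]
F [4,3,6]
F [4,7,6]
H [4,7,6]
F [5,7,6]
H [5,7,6]
H [5,7,6]
H [5,7,6]
F [5,7,1]
H [5,7,1]
H [5,7,1]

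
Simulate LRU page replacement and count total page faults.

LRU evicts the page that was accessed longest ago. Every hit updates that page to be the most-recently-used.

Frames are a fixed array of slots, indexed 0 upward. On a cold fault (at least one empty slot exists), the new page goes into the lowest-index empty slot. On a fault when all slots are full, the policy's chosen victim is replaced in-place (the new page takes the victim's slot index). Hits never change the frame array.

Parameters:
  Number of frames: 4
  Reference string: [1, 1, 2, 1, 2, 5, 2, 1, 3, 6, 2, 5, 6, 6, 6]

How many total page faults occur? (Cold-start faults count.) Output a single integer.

Step 0: ref 1 → FAULT, frames=[1,-,-,-]
Step 1: ref 1 → HIT, frames=[1,-,-,-]
Step 2: ref 2 → FAULT, frames=[1,2,-,-]
Step 3: ref 1 → HIT, frames=[1,2,-,-]
Step 4: ref 2 → HIT, frames=[1,2,-,-]
Step 5: ref 5 → FAULT, frames=[1,2,5,-]
Step 6: ref 2 → HIT, frames=[1,2,5,-]
Step 7: ref 1 → HIT, frames=[1,2,5,-]
Step 8: ref 3 → FAULT, frames=[1,2,5,3]
Step 9: ref 6 → FAULT (evict 5), frames=[1,2,6,3]
Step 10: ref 2 → HIT, frames=[1,2,6,3]
Step 11: ref 5 → FAULT (evict 1), frames=[5,2,6,3]
Step 12: ref 6 → HIT, frames=[5,2,6,3]
Step 13: ref 6 → HIT, frames=[5,2,6,3]
Step 14: ref 6 → HIT, frames=[5,2,6,3]
Total faults: 6

Answer: 6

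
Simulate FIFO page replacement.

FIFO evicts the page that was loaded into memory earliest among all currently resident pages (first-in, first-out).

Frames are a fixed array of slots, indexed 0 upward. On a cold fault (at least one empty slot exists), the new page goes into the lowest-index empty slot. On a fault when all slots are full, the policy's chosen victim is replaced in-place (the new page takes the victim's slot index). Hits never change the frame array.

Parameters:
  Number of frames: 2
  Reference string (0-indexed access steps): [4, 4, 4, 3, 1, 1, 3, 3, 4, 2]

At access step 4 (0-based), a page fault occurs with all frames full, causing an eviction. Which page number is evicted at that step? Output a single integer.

Answer: 4

Derivation:
Step 0: ref 4 -> FAULT, frames=[4,-]
Step 1: ref 4 -> HIT, frames=[4,-]
Step 2: ref 4 -> HIT, frames=[4,-]
Step 3: ref 3 -> FAULT, frames=[4,3]
Step 4: ref 1 -> FAULT, evict 4, frames=[1,3]
At step 4: evicted page 4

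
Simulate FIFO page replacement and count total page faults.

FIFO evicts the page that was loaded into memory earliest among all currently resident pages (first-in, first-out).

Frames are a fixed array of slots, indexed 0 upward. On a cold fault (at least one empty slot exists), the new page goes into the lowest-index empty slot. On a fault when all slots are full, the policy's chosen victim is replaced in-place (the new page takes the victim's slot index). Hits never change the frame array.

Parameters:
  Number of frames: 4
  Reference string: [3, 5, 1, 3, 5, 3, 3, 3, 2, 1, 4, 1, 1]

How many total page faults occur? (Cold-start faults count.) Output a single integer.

Answer: 5

Derivation:
Step 0: ref 3 → FAULT, frames=[3,-,-,-]
Step 1: ref 5 → FAULT, frames=[3,5,-,-]
Step 2: ref 1 → FAULT, frames=[3,5,1,-]
Step 3: ref 3 → HIT, frames=[3,5,1,-]
Step 4: ref 5 → HIT, frames=[3,5,1,-]
Step 5: ref 3 → HIT, frames=[3,5,1,-]
Step 6: ref 3 → HIT, frames=[3,5,1,-]
Step 7: ref 3 → HIT, frames=[3,5,1,-]
Step 8: ref 2 → FAULT, frames=[3,5,1,2]
Step 9: ref 1 → HIT, frames=[3,5,1,2]
Step 10: ref 4 → FAULT (evict 3), frames=[4,5,1,2]
Step 11: ref 1 → HIT, frames=[4,5,1,2]
Step 12: ref 1 → HIT, frames=[4,5,1,2]
Total faults: 5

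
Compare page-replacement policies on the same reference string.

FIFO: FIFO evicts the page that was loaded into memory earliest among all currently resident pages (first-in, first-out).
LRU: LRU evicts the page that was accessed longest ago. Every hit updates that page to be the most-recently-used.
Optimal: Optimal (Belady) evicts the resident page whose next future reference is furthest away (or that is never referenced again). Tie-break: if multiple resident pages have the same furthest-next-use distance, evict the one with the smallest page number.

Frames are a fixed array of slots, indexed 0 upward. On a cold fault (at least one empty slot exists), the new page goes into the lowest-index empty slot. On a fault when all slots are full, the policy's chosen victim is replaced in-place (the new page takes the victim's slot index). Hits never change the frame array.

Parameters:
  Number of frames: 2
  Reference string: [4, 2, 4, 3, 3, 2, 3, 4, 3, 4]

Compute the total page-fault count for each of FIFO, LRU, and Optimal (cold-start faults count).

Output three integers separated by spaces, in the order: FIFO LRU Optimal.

--- FIFO ---
  step 0: ref 4 -> FAULT, frames=[4,-] (faults so far: 1)
  step 1: ref 2 -> FAULT, frames=[4,2] (faults so far: 2)
  step 2: ref 4 -> HIT, frames=[4,2] (faults so far: 2)
  step 3: ref 3 -> FAULT, evict 4, frames=[3,2] (faults so far: 3)
  step 4: ref 3 -> HIT, frames=[3,2] (faults so far: 3)
  step 5: ref 2 -> HIT, frames=[3,2] (faults so far: 3)
  step 6: ref 3 -> HIT, frames=[3,2] (faults so far: 3)
  step 7: ref 4 -> FAULT, evict 2, frames=[3,4] (faults so far: 4)
  step 8: ref 3 -> HIT, frames=[3,4] (faults so far: 4)
  step 9: ref 4 -> HIT, frames=[3,4] (faults so far: 4)
  FIFO total faults: 4
--- LRU ---
  step 0: ref 4 -> FAULT, frames=[4,-] (faults so far: 1)
  step 1: ref 2 -> FAULT, frames=[4,2] (faults so far: 2)
  step 2: ref 4 -> HIT, frames=[4,2] (faults so far: 2)
  step 3: ref 3 -> FAULT, evict 2, frames=[4,3] (faults so far: 3)
  step 4: ref 3 -> HIT, frames=[4,3] (faults so far: 3)
  step 5: ref 2 -> FAULT, evict 4, frames=[2,3] (faults so far: 4)
  step 6: ref 3 -> HIT, frames=[2,3] (faults so far: 4)
  step 7: ref 4 -> FAULT, evict 2, frames=[4,3] (faults so far: 5)
  step 8: ref 3 -> HIT, frames=[4,3] (faults so far: 5)
  step 9: ref 4 -> HIT, frames=[4,3] (faults so far: 5)
  LRU total faults: 5
--- Optimal ---
  step 0: ref 4 -> FAULT, frames=[4,-] (faults so far: 1)
  step 1: ref 2 -> FAULT, frames=[4,2] (faults so far: 2)
  step 2: ref 4 -> HIT, frames=[4,2] (faults so far: 2)
  step 3: ref 3 -> FAULT, evict 4, frames=[3,2] (faults so far: 3)
  step 4: ref 3 -> HIT, frames=[3,2] (faults so far: 3)
  step 5: ref 2 -> HIT, frames=[3,2] (faults so far: 3)
  step 6: ref 3 -> HIT, frames=[3,2] (faults so far: 3)
  step 7: ref 4 -> FAULT, evict 2, frames=[3,4] (faults so far: 4)
  step 8: ref 3 -> HIT, frames=[3,4] (faults so far: 4)
  step 9: ref 4 -> HIT, frames=[3,4] (faults so far: 4)
  Optimal total faults: 4

Answer: 4 5 4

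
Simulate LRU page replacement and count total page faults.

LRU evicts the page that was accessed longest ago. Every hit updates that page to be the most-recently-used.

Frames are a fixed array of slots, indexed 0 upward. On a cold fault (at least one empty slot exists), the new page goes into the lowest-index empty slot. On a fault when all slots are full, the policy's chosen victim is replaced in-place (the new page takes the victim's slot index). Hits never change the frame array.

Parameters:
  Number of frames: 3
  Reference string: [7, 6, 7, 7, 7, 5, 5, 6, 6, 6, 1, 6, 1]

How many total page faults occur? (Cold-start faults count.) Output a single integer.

Step 0: ref 7 → FAULT, frames=[7,-,-]
Step 1: ref 6 → FAULT, frames=[7,6,-]
Step 2: ref 7 → HIT, frames=[7,6,-]
Step 3: ref 7 → HIT, frames=[7,6,-]
Step 4: ref 7 → HIT, frames=[7,6,-]
Step 5: ref 5 → FAULT, frames=[7,6,5]
Step 6: ref 5 → HIT, frames=[7,6,5]
Step 7: ref 6 → HIT, frames=[7,6,5]
Step 8: ref 6 → HIT, frames=[7,6,5]
Step 9: ref 6 → HIT, frames=[7,6,5]
Step 10: ref 1 → FAULT (evict 7), frames=[1,6,5]
Step 11: ref 6 → HIT, frames=[1,6,5]
Step 12: ref 1 → HIT, frames=[1,6,5]
Total faults: 4

Answer: 4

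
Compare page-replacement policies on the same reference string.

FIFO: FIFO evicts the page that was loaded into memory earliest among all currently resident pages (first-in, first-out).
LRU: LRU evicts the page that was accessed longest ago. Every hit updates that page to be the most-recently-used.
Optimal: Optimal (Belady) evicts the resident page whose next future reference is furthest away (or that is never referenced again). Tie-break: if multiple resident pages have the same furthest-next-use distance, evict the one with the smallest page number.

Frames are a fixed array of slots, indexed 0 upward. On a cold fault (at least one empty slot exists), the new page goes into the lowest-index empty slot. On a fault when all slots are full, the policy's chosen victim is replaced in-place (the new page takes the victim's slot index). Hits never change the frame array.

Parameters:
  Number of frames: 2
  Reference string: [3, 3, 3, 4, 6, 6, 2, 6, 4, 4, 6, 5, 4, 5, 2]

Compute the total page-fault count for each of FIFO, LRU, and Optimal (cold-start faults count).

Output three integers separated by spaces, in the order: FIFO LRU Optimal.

Answer: 9 8 7

Derivation:
--- FIFO ---
  step 0: ref 3 -> FAULT, frames=[3,-] (faults so far: 1)
  step 1: ref 3 -> HIT, frames=[3,-] (faults so far: 1)
  step 2: ref 3 -> HIT, frames=[3,-] (faults so far: 1)
  step 3: ref 4 -> FAULT, frames=[3,4] (faults so far: 2)
  step 4: ref 6 -> FAULT, evict 3, frames=[6,4] (faults so far: 3)
  step 5: ref 6 -> HIT, frames=[6,4] (faults so far: 3)
  step 6: ref 2 -> FAULT, evict 4, frames=[6,2] (faults so far: 4)
  step 7: ref 6 -> HIT, frames=[6,2] (faults so far: 4)
  step 8: ref 4 -> FAULT, evict 6, frames=[4,2] (faults so far: 5)
  step 9: ref 4 -> HIT, frames=[4,2] (faults so far: 5)
  step 10: ref 6 -> FAULT, evict 2, frames=[4,6] (faults so far: 6)
  step 11: ref 5 -> FAULT, evict 4, frames=[5,6] (faults so far: 7)
  step 12: ref 4 -> FAULT, evict 6, frames=[5,4] (faults so far: 8)
  step 13: ref 5 -> HIT, frames=[5,4] (faults so far: 8)
  step 14: ref 2 -> FAULT, evict 5, frames=[2,4] (faults so far: 9)
  FIFO total faults: 9
--- LRU ---
  step 0: ref 3 -> FAULT, frames=[3,-] (faults so far: 1)
  step 1: ref 3 -> HIT, frames=[3,-] (faults so far: 1)
  step 2: ref 3 -> HIT, frames=[3,-] (faults so far: 1)
  step 3: ref 4 -> FAULT, frames=[3,4] (faults so far: 2)
  step 4: ref 6 -> FAULT, evict 3, frames=[6,4] (faults so far: 3)
  step 5: ref 6 -> HIT, frames=[6,4] (faults so far: 3)
  step 6: ref 2 -> FAULT, evict 4, frames=[6,2] (faults so far: 4)
  step 7: ref 6 -> HIT, frames=[6,2] (faults so far: 4)
  step 8: ref 4 -> FAULT, evict 2, frames=[6,4] (faults so far: 5)
  step 9: ref 4 -> HIT, frames=[6,4] (faults so far: 5)
  step 10: ref 6 -> HIT, frames=[6,4] (faults so far: 5)
  step 11: ref 5 -> FAULT, evict 4, frames=[6,5] (faults so far: 6)
  step 12: ref 4 -> FAULT, evict 6, frames=[4,5] (faults so far: 7)
  step 13: ref 5 -> HIT, frames=[4,5] (faults so far: 7)
  step 14: ref 2 -> FAULT, evict 4, frames=[2,5] (faults so far: 8)
  LRU total faults: 8
--- Optimal ---
  step 0: ref 3 -> FAULT, frames=[3,-] (faults so far: 1)
  step 1: ref 3 -> HIT, frames=[3,-] (faults so far: 1)
  step 2: ref 3 -> HIT, frames=[3,-] (faults so far: 1)
  step 3: ref 4 -> FAULT, frames=[3,4] (faults so far: 2)
  step 4: ref 6 -> FAULT, evict 3, frames=[6,4] (faults so far: 3)
  step 5: ref 6 -> HIT, frames=[6,4] (faults so far: 3)
  step 6: ref 2 -> FAULT, evict 4, frames=[6,2] (faults so far: 4)
  step 7: ref 6 -> HIT, frames=[6,2] (faults so far: 4)
  step 8: ref 4 -> FAULT, evict 2, frames=[6,4] (faults so far: 5)
  step 9: ref 4 -> HIT, frames=[6,4] (faults so far: 5)
  step 10: ref 6 -> HIT, frames=[6,4] (faults so far: 5)
  step 11: ref 5 -> FAULT, evict 6, frames=[5,4] (faults so far: 6)
  step 12: ref 4 -> HIT, frames=[5,4] (faults so far: 6)
  step 13: ref 5 -> HIT, frames=[5,4] (faults so far: 6)
  step 14: ref 2 -> FAULT, evict 4, frames=[5,2] (faults so far: 7)
  Optimal total faults: 7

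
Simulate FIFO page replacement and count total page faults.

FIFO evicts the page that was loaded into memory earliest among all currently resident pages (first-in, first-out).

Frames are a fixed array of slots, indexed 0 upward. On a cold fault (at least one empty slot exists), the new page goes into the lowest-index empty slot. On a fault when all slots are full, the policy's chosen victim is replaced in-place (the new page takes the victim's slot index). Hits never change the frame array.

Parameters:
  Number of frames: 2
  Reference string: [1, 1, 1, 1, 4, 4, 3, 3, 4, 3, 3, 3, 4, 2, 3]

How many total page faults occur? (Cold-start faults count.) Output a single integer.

Answer: 4

Derivation:
Step 0: ref 1 → FAULT, frames=[1,-]
Step 1: ref 1 → HIT, frames=[1,-]
Step 2: ref 1 → HIT, frames=[1,-]
Step 3: ref 1 → HIT, frames=[1,-]
Step 4: ref 4 → FAULT, frames=[1,4]
Step 5: ref 4 → HIT, frames=[1,4]
Step 6: ref 3 → FAULT (evict 1), frames=[3,4]
Step 7: ref 3 → HIT, frames=[3,4]
Step 8: ref 4 → HIT, frames=[3,4]
Step 9: ref 3 → HIT, frames=[3,4]
Step 10: ref 3 → HIT, frames=[3,4]
Step 11: ref 3 → HIT, frames=[3,4]
Step 12: ref 4 → HIT, frames=[3,4]
Step 13: ref 2 → FAULT (evict 4), frames=[3,2]
Step 14: ref 3 → HIT, frames=[3,2]
Total faults: 4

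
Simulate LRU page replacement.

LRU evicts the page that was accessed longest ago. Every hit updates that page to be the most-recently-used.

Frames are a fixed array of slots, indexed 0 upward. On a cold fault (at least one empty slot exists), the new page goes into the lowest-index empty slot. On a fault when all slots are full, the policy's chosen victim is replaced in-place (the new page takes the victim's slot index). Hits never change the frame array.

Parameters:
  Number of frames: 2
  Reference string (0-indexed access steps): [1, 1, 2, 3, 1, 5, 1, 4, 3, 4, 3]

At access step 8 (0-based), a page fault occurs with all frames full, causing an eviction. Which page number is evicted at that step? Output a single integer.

Answer: 1

Derivation:
Step 0: ref 1 -> FAULT, frames=[1,-]
Step 1: ref 1 -> HIT, frames=[1,-]
Step 2: ref 2 -> FAULT, frames=[1,2]
Step 3: ref 3 -> FAULT, evict 1, frames=[3,2]
Step 4: ref 1 -> FAULT, evict 2, frames=[3,1]
Step 5: ref 5 -> FAULT, evict 3, frames=[5,1]
Step 6: ref 1 -> HIT, frames=[5,1]
Step 7: ref 4 -> FAULT, evict 5, frames=[4,1]
Step 8: ref 3 -> FAULT, evict 1, frames=[4,3]
At step 8: evicted page 1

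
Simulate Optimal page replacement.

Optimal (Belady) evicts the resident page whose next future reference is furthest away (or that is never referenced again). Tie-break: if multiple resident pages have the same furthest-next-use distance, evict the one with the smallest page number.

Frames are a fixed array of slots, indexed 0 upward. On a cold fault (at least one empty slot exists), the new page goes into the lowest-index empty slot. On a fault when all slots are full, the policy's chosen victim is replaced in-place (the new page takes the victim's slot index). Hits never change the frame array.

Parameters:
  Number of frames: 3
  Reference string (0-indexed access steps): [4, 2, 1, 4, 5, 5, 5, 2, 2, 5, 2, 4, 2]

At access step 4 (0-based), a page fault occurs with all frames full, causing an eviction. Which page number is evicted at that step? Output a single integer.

Step 0: ref 4 -> FAULT, frames=[4,-,-]
Step 1: ref 2 -> FAULT, frames=[4,2,-]
Step 2: ref 1 -> FAULT, frames=[4,2,1]
Step 3: ref 4 -> HIT, frames=[4,2,1]
Step 4: ref 5 -> FAULT, evict 1, frames=[4,2,5]
At step 4: evicted page 1

Answer: 1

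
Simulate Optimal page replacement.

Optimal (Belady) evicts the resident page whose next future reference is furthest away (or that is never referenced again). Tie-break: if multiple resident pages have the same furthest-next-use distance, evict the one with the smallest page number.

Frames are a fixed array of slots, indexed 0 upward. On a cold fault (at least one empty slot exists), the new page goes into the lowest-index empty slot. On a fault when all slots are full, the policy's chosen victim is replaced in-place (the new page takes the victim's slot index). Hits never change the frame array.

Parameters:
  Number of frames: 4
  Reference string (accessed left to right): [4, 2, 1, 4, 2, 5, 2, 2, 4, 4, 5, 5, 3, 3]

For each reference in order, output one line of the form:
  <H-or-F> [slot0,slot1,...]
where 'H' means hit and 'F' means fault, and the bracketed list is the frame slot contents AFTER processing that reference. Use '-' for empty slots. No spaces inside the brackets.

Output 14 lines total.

F [4,-,-,-]
F [4,2,-,-]
F [4,2,1,-]
H [4,2,1,-]
H [4,2,1,-]
F [4,2,1,5]
H [4,2,1,5]
H [4,2,1,5]
H [4,2,1,5]
H [4,2,1,5]
H [4,2,1,5]
H [4,2,1,5]
F [4,2,3,5]
H [4,2,3,5]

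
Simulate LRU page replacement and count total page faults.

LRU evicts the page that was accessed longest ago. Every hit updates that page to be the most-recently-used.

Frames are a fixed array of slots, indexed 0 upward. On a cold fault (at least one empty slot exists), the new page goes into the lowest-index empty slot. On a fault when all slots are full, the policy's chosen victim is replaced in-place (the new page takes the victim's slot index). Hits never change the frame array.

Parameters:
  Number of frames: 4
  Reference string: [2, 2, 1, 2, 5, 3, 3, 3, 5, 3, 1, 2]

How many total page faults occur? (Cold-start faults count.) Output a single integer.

Step 0: ref 2 → FAULT, frames=[2,-,-,-]
Step 1: ref 2 → HIT, frames=[2,-,-,-]
Step 2: ref 1 → FAULT, frames=[2,1,-,-]
Step 3: ref 2 → HIT, frames=[2,1,-,-]
Step 4: ref 5 → FAULT, frames=[2,1,5,-]
Step 5: ref 3 → FAULT, frames=[2,1,5,3]
Step 6: ref 3 → HIT, frames=[2,1,5,3]
Step 7: ref 3 → HIT, frames=[2,1,5,3]
Step 8: ref 5 → HIT, frames=[2,1,5,3]
Step 9: ref 3 → HIT, frames=[2,1,5,3]
Step 10: ref 1 → HIT, frames=[2,1,5,3]
Step 11: ref 2 → HIT, frames=[2,1,5,3]
Total faults: 4

Answer: 4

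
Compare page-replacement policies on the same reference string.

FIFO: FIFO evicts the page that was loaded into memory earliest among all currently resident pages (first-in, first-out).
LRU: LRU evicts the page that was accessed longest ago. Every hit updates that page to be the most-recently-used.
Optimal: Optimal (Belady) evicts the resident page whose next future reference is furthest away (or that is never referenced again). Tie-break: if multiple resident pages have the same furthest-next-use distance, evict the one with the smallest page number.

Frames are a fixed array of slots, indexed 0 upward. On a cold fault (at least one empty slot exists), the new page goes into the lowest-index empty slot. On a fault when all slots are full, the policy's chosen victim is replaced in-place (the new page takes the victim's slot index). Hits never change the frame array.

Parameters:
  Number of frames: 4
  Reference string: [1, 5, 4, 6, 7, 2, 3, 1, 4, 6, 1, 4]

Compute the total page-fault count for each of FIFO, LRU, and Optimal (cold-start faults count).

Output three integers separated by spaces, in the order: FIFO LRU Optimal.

--- FIFO ---
  step 0: ref 1 -> FAULT, frames=[1,-,-,-] (faults so far: 1)
  step 1: ref 5 -> FAULT, frames=[1,5,-,-] (faults so far: 2)
  step 2: ref 4 -> FAULT, frames=[1,5,4,-] (faults so far: 3)
  step 3: ref 6 -> FAULT, frames=[1,5,4,6] (faults so far: 4)
  step 4: ref 7 -> FAULT, evict 1, frames=[7,5,4,6] (faults so far: 5)
  step 5: ref 2 -> FAULT, evict 5, frames=[7,2,4,6] (faults so far: 6)
  step 6: ref 3 -> FAULT, evict 4, frames=[7,2,3,6] (faults so far: 7)
  step 7: ref 1 -> FAULT, evict 6, frames=[7,2,3,1] (faults so far: 8)
  step 8: ref 4 -> FAULT, evict 7, frames=[4,2,3,1] (faults so far: 9)
  step 9: ref 6 -> FAULT, evict 2, frames=[4,6,3,1] (faults so far: 10)
  step 10: ref 1 -> HIT, frames=[4,6,3,1] (faults so far: 10)
  step 11: ref 4 -> HIT, frames=[4,6,3,1] (faults so far: 10)
  FIFO total faults: 10
--- LRU ---
  step 0: ref 1 -> FAULT, frames=[1,-,-,-] (faults so far: 1)
  step 1: ref 5 -> FAULT, frames=[1,5,-,-] (faults so far: 2)
  step 2: ref 4 -> FAULT, frames=[1,5,4,-] (faults so far: 3)
  step 3: ref 6 -> FAULT, frames=[1,5,4,6] (faults so far: 4)
  step 4: ref 7 -> FAULT, evict 1, frames=[7,5,4,6] (faults so far: 5)
  step 5: ref 2 -> FAULT, evict 5, frames=[7,2,4,6] (faults so far: 6)
  step 6: ref 3 -> FAULT, evict 4, frames=[7,2,3,6] (faults so far: 7)
  step 7: ref 1 -> FAULT, evict 6, frames=[7,2,3,1] (faults so far: 8)
  step 8: ref 4 -> FAULT, evict 7, frames=[4,2,3,1] (faults so far: 9)
  step 9: ref 6 -> FAULT, evict 2, frames=[4,6,3,1] (faults so far: 10)
  step 10: ref 1 -> HIT, frames=[4,6,3,1] (faults so far: 10)
  step 11: ref 4 -> HIT, frames=[4,6,3,1] (faults so far: 10)
  LRU total faults: 10
--- Optimal ---
  step 0: ref 1 -> FAULT, frames=[1,-,-,-] (faults so far: 1)
  step 1: ref 5 -> FAULT, frames=[1,5,-,-] (faults so far: 2)
  step 2: ref 4 -> FAULT, frames=[1,5,4,-] (faults so far: 3)
  step 3: ref 6 -> FAULT, frames=[1,5,4,6] (faults so far: 4)
  step 4: ref 7 -> FAULT, evict 5, frames=[1,7,4,6] (faults so far: 5)
  step 5: ref 2 -> FAULT, evict 7, frames=[1,2,4,6] (faults so far: 6)
  step 6: ref 3 -> FAULT, evict 2, frames=[1,3,4,6] (faults so far: 7)
  step 7: ref 1 -> HIT, frames=[1,3,4,6] (faults so far: 7)
  step 8: ref 4 -> HIT, frames=[1,3,4,6] (faults so far: 7)
  step 9: ref 6 -> HIT, frames=[1,3,4,6] (faults so far: 7)
  step 10: ref 1 -> HIT, frames=[1,3,4,6] (faults so far: 7)
  step 11: ref 4 -> HIT, frames=[1,3,4,6] (faults so far: 7)
  Optimal total faults: 7

Answer: 10 10 7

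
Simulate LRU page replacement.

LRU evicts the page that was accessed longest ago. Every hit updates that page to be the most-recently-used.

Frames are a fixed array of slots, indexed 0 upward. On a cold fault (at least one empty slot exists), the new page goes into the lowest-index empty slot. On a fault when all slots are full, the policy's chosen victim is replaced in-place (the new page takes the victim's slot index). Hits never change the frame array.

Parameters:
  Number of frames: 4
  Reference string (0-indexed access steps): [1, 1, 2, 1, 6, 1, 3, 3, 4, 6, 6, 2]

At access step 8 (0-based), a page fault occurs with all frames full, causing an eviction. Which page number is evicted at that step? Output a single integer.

Answer: 2

Derivation:
Step 0: ref 1 -> FAULT, frames=[1,-,-,-]
Step 1: ref 1 -> HIT, frames=[1,-,-,-]
Step 2: ref 2 -> FAULT, frames=[1,2,-,-]
Step 3: ref 1 -> HIT, frames=[1,2,-,-]
Step 4: ref 6 -> FAULT, frames=[1,2,6,-]
Step 5: ref 1 -> HIT, frames=[1,2,6,-]
Step 6: ref 3 -> FAULT, frames=[1,2,6,3]
Step 7: ref 3 -> HIT, frames=[1,2,6,3]
Step 8: ref 4 -> FAULT, evict 2, frames=[1,4,6,3]
At step 8: evicted page 2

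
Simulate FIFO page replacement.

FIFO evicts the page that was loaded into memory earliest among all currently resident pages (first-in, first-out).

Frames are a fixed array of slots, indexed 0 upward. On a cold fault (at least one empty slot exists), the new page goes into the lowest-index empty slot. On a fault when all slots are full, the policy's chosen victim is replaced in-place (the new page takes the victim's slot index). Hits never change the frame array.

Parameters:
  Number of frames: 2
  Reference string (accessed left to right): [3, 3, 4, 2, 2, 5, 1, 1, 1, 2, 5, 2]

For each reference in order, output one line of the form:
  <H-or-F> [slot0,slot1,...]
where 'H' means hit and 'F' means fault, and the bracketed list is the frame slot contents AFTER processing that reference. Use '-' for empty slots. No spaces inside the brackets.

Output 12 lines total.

F [3,-]
H [3,-]
F [3,4]
F [2,4]
H [2,4]
F [2,5]
F [1,5]
H [1,5]
H [1,5]
F [1,2]
F [5,2]
H [5,2]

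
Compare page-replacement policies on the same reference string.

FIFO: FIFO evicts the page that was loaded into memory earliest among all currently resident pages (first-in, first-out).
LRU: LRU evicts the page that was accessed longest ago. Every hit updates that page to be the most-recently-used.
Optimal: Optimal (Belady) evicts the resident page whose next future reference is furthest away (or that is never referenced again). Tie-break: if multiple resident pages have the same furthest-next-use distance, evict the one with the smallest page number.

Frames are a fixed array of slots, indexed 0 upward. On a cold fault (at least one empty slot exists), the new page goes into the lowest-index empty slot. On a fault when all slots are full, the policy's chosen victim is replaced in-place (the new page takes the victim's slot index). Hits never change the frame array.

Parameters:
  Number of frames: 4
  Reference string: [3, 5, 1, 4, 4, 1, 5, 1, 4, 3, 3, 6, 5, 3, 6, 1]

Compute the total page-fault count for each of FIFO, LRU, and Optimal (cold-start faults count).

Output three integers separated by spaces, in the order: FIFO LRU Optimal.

--- FIFO ---
  step 0: ref 3 -> FAULT, frames=[3,-,-,-] (faults so far: 1)
  step 1: ref 5 -> FAULT, frames=[3,5,-,-] (faults so far: 2)
  step 2: ref 1 -> FAULT, frames=[3,5,1,-] (faults so far: 3)
  step 3: ref 4 -> FAULT, frames=[3,5,1,4] (faults so far: 4)
  step 4: ref 4 -> HIT, frames=[3,5,1,4] (faults so far: 4)
  step 5: ref 1 -> HIT, frames=[3,5,1,4] (faults so far: 4)
  step 6: ref 5 -> HIT, frames=[3,5,1,4] (faults so far: 4)
  step 7: ref 1 -> HIT, frames=[3,5,1,4] (faults so far: 4)
  step 8: ref 4 -> HIT, frames=[3,5,1,4] (faults so far: 4)
  step 9: ref 3 -> HIT, frames=[3,5,1,4] (faults so far: 4)
  step 10: ref 3 -> HIT, frames=[3,5,1,4] (faults so far: 4)
  step 11: ref 6 -> FAULT, evict 3, frames=[6,5,1,4] (faults so far: 5)
  step 12: ref 5 -> HIT, frames=[6,5,1,4] (faults so far: 5)
  step 13: ref 3 -> FAULT, evict 5, frames=[6,3,1,4] (faults so far: 6)
  step 14: ref 6 -> HIT, frames=[6,3,1,4] (faults so far: 6)
  step 15: ref 1 -> HIT, frames=[6,3,1,4] (faults so far: 6)
  FIFO total faults: 6
--- LRU ---
  step 0: ref 3 -> FAULT, frames=[3,-,-,-] (faults so far: 1)
  step 1: ref 5 -> FAULT, frames=[3,5,-,-] (faults so far: 2)
  step 2: ref 1 -> FAULT, frames=[3,5,1,-] (faults so far: 3)
  step 3: ref 4 -> FAULT, frames=[3,5,1,4] (faults so far: 4)
  step 4: ref 4 -> HIT, frames=[3,5,1,4] (faults so far: 4)
  step 5: ref 1 -> HIT, frames=[3,5,1,4] (faults so far: 4)
  step 6: ref 5 -> HIT, frames=[3,5,1,4] (faults so far: 4)
  step 7: ref 1 -> HIT, frames=[3,5,1,4] (faults so far: 4)
  step 8: ref 4 -> HIT, frames=[3,5,1,4] (faults so far: 4)
  step 9: ref 3 -> HIT, frames=[3,5,1,4] (faults so far: 4)
  step 10: ref 3 -> HIT, frames=[3,5,1,4] (faults so far: 4)
  step 11: ref 6 -> FAULT, evict 5, frames=[3,6,1,4] (faults so far: 5)
  step 12: ref 5 -> FAULT, evict 1, frames=[3,6,5,4] (faults so far: 6)
  step 13: ref 3 -> HIT, frames=[3,6,5,4] (faults so far: 6)
  step 14: ref 6 -> HIT, frames=[3,6,5,4] (faults so far: 6)
  step 15: ref 1 -> FAULT, evict 4, frames=[3,6,5,1] (faults so far: 7)
  LRU total faults: 7
--- Optimal ---
  step 0: ref 3 -> FAULT, frames=[3,-,-,-] (faults so far: 1)
  step 1: ref 5 -> FAULT, frames=[3,5,-,-] (faults so far: 2)
  step 2: ref 1 -> FAULT, frames=[3,5,1,-] (faults so far: 3)
  step 3: ref 4 -> FAULT, frames=[3,5,1,4] (faults so far: 4)
  step 4: ref 4 -> HIT, frames=[3,5,1,4] (faults so far: 4)
  step 5: ref 1 -> HIT, frames=[3,5,1,4] (faults so far: 4)
  step 6: ref 5 -> HIT, frames=[3,5,1,4] (faults so far: 4)
  step 7: ref 1 -> HIT, frames=[3,5,1,4] (faults so far: 4)
  step 8: ref 4 -> HIT, frames=[3,5,1,4] (faults so far: 4)
  step 9: ref 3 -> HIT, frames=[3,5,1,4] (faults so far: 4)
  step 10: ref 3 -> HIT, frames=[3,5,1,4] (faults so far: 4)
  step 11: ref 6 -> FAULT, evict 4, frames=[3,5,1,6] (faults so far: 5)
  step 12: ref 5 -> HIT, frames=[3,5,1,6] (faults so far: 5)
  step 13: ref 3 -> HIT, frames=[3,5,1,6] (faults so far: 5)
  step 14: ref 6 -> HIT, frames=[3,5,1,6] (faults so far: 5)
  step 15: ref 1 -> HIT, frames=[3,5,1,6] (faults so far: 5)
  Optimal total faults: 5

Answer: 6 7 5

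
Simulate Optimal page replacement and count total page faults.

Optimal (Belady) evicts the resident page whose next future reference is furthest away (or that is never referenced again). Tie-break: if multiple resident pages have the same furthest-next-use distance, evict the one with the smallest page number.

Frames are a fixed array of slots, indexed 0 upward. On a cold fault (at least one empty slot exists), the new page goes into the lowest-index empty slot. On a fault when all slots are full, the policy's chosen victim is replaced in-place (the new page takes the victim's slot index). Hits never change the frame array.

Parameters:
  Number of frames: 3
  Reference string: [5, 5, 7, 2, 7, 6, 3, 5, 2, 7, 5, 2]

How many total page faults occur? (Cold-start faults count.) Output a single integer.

Answer: 6

Derivation:
Step 0: ref 5 → FAULT, frames=[5,-,-]
Step 1: ref 5 → HIT, frames=[5,-,-]
Step 2: ref 7 → FAULT, frames=[5,7,-]
Step 3: ref 2 → FAULT, frames=[5,7,2]
Step 4: ref 7 → HIT, frames=[5,7,2]
Step 5: ref 6 → FAULT (evict 7), frames=[5,6,2]
Step 6: ref 3 → FAULT (evict 6), frames=[5,3,2]
Step 7: ref 5 → HIT, frames=[5,3,2]
Step 8: ref 2 → HIT, frames=[5,3,2]
Step 9: ref 7 → FAULT (evict 3), frames=[5,7,2]
Step 10: ref 5 → HIT, frames=[5,7,2]
Step 11: ref 2 → HIT, frames=[5,7,2]
Total faults: 6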